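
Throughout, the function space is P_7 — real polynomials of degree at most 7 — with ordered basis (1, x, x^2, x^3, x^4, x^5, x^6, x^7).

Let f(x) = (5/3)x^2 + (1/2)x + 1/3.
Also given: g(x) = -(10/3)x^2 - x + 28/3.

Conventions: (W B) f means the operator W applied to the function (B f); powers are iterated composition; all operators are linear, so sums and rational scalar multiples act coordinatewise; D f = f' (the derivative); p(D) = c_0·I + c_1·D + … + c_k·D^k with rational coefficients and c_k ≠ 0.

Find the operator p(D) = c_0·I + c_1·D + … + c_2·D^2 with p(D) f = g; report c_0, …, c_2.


D^0 f = (5/3)x^2 + (1/2)x + 1/3
D^1 f = (10/3)x + 1/2
D^2 f = 10/3
matching coefficients of g against c_0 f + c_1 Df + … from the top degree down determines the c_i
solution: c_0 = -2, c_1 = 0, c_2 = 3

p(D) = -2·I + 3·D^2, i.e. c_0 = -2, c_1 = 0, c_2 = 3


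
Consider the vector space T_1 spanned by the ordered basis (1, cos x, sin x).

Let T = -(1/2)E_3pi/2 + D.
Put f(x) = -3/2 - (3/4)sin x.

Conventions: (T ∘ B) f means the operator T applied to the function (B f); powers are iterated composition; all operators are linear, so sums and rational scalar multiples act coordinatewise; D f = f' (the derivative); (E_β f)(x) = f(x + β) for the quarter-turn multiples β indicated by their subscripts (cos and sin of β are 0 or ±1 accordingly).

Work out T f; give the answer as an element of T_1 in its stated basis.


E_3pi/2 f = -3/2 + (3/4)cos x
(-(1/2)E_3pi/2) f = 3/4 - (3/8)cos x
D f = -(3/4)cos x
(-(1/2)E_3pi/2 + D) f = 3/4 - (9/8)cos x

the image equals g(x) = 3/4 - (9/8)cos x


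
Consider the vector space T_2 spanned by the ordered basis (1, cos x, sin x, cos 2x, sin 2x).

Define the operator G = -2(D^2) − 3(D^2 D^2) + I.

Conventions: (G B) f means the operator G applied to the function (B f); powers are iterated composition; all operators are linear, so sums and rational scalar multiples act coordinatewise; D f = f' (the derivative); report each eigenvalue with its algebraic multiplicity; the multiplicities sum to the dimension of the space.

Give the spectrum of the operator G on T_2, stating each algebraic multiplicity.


image of 1: 1
image of cos x: 0
image of sin x: 0
image of cos 2x: -39cos 2x
image of sin 2x: -39sin 2x
the matrix is diagonal; its diagonal is (1, 0, 0, -39, -39)
for a triangular matrix the eigenvalues are the diagonal entries, with algebraic multiplicity their repetition count

λ = -39 (multiplicity 2), λ = 0 (multiplicity 2), λ = 1 (multiplicity 1)


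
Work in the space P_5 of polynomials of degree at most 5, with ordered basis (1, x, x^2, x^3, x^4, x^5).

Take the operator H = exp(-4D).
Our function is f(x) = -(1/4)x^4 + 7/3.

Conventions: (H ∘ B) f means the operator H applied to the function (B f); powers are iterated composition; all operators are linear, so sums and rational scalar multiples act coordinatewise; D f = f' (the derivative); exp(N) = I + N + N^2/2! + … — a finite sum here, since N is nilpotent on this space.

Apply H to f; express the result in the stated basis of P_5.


the image equals g(x) = -(1/4)x^4 + 4x^3 - 24x^2 + 64x - 185/3

order-1 term: 4x^3
order-2 term: -24x^2
order-3 term: 64x
order-4 term: -64
the series for exp(-4D) f terminates at order 4
exp(-4D) f = -(1/4)x^4 + 4x^3 - 24x^2 + 64x - 185/3


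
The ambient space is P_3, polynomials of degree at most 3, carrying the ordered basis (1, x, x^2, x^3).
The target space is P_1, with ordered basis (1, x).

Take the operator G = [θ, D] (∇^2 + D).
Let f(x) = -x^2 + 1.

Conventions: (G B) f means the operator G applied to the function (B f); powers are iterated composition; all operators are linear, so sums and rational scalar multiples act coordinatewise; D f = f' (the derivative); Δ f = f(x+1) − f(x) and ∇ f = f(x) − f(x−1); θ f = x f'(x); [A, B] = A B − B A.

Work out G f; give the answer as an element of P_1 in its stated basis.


the result is g(x) = 2

∇ f = -2x + 1
∇ ∇ f = -2
D f = -2x
(∇^2 + D) f = -2x - 2
D (∇^2 + D) f = -2
θ D (∇^2 + D) f = 0
θ (∇^2 + D) f = -2x
D θ (∇^2 + D) f = -2
[θ, D] (∇^2 + D) f = 2


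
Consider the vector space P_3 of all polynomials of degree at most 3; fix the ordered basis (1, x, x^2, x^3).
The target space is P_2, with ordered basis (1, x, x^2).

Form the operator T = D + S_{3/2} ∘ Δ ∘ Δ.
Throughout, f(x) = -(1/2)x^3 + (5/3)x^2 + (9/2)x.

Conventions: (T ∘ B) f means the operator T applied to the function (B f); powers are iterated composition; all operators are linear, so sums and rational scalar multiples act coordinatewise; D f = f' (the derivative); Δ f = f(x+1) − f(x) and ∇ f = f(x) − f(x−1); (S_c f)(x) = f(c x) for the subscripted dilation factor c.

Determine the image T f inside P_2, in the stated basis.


D f = -(3/2)x^2 + (10/3)x + 9/2
Δ f = -(3/2)x^2 + (11/6)x + 17/3
Δ Δ f = -3x + 1/3
S_{3/2} Δ Δ f = -(9/2)x + 1/3
(D + S_{3/2} ∘ Δ ∘ Δ) f = -(3/2)x^2 - (7/6)x + 29/6

the result is g(x) = -(3/2)x^2 - (7/6)x + 29/6


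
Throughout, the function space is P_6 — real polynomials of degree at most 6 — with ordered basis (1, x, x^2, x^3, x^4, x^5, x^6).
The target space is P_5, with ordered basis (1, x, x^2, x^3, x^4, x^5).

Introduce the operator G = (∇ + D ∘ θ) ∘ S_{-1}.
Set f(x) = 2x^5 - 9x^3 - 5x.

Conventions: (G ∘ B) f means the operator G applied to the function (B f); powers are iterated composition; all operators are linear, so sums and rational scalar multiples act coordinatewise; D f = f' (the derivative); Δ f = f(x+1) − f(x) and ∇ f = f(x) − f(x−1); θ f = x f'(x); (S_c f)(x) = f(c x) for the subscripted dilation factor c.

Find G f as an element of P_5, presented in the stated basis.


g(x) = -60x^4 + 20x^3 + 88x^2 - 17x + 17

S_{-1} f = -2x^5 + 9x^3 + 5x
∇ S_{-1} f = -10x^4 + 20x^3 + 7x^2 - 17x + 12
θ S_{-1} f = -10x^5 + 27x^3 + 5x
D θ S_{-1} f = -50x^4 + 81x^2 + 5
(∇ + D ∘ θ) S_{-1} f = -60x^4 + 20x^3 + 88x^2 - 17x + 17


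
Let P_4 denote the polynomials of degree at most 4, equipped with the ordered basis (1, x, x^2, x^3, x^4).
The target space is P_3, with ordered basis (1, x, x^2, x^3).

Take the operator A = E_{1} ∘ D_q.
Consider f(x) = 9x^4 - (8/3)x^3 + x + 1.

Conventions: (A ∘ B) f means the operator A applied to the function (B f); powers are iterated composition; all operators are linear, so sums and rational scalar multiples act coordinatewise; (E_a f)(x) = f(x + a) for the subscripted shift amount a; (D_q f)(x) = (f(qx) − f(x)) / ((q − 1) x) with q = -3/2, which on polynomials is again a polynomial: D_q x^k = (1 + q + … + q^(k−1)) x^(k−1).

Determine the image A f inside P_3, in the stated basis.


the image equals g(x) = -(117/8)x^3 - (1165/24)x^2 - (1277/24)x - 439/24

D_q f = -(117/8)x^3 - (14/3)x^2 + 1
E_{1} D_q f = -(117/8)x^3 - (1165/24)x^2 - (1277/24)x - 439/24


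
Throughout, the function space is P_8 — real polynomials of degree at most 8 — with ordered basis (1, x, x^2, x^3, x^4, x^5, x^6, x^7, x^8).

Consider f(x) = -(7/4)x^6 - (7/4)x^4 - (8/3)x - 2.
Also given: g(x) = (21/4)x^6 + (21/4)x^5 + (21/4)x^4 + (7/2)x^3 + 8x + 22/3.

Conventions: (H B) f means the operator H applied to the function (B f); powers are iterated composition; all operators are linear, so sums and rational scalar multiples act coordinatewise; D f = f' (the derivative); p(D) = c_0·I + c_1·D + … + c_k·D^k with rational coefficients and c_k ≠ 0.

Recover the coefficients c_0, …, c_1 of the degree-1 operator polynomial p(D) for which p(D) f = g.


p(D) = -3·I − (1/2)·D, i.e. c_0 = -3, c_1 = -1/2

D^0 f = -(7/4)x^6 - (7/4)x^4 - (8/3)x - 2
D^1 f = -(21/2)x^5 - 7x^3 - 8/3
matching coefficients of g against c_0 f + c_1 Df + … from the top degree down determines the c_i
solution: c_0 = -3, c_1 = -1/2


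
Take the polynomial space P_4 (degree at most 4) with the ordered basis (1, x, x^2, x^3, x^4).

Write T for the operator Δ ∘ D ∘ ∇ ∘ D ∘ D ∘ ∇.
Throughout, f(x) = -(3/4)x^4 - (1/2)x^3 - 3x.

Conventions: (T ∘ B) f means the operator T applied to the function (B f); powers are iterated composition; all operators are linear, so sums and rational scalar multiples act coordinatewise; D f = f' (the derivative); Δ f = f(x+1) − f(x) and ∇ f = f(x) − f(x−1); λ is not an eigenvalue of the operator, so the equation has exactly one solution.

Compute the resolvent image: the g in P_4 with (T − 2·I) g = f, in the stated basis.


g(x) = (3/8)x^4 + (1/4)x^3 + (3/2)x

write g with unknown coordinates in the stated basis and equate coefficients in (T − 2·I) g = f
solving from the highest basis element down gives g = (3/8)x^4 + (1/4)x^3 + (3/2)x
check: T g = 0
so T g − 2·g = -(3/4)x^4 - (1/2)x^3 - 3x = f ✓


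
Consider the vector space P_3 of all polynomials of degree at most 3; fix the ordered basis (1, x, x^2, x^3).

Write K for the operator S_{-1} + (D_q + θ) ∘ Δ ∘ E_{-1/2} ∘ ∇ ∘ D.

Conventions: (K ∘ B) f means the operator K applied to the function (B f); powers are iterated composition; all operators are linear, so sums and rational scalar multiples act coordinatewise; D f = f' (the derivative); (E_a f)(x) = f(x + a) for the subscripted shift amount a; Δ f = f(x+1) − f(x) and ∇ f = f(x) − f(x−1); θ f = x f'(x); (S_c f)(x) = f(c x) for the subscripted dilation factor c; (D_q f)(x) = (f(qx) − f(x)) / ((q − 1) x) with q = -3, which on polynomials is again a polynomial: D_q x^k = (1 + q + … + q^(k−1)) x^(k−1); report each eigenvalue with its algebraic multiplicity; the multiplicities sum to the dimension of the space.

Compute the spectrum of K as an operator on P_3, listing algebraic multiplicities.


image of 1: 1
image of x: -x
image of x^2: x^2
image of x^3: -x^3
the matrix is upper triangular; its diagonal is (1, -1, 1, -1)
for a triangular matrix the eigenvalues are the diagonal entries, with algebraic multiplicity their repetition count

λ = -1 (multiplicity 2), λ = 1 (multiplicity 2)


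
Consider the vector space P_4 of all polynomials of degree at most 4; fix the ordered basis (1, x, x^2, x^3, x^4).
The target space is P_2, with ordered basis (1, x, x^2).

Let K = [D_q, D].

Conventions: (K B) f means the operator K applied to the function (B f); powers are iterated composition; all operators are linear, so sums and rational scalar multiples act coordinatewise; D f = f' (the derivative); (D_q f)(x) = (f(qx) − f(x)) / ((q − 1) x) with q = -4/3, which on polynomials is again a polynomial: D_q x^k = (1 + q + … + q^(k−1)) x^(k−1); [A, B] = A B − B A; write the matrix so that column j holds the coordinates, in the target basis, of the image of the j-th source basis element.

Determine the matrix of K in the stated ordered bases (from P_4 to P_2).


the matrix is [[0, 0, 7/3, 0, 0]; [0, 0, 0, -35/9, 0]; [0, 0, 0, 0, 77/9]] (rows listed top to bottom)

image of 1: 0
image of x: 0
image of x^2: 7/3
image of x^3: -(35/9)x
image of x^4: (77/9)x^2
each image's coordinates form column j of the matrix


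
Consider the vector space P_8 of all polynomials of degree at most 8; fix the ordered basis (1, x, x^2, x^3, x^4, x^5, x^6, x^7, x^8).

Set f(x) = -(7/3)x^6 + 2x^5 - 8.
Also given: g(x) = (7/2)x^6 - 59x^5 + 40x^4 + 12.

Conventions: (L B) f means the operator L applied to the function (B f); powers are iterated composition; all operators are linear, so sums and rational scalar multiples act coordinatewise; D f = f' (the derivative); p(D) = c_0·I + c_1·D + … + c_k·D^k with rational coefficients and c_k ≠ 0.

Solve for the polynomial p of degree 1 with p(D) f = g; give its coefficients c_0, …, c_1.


p(D) = -(3/2)·I + 4·D, i.e. c_0 = -3/2, c_1 = 4

D^0 f = -(7/3)x^6 + 2x^5 - 8
D^1 f = -14x^5 + 10x^4
matching coefficients of g against c_0 f + c_1 Df + … from the top degree down determines the c_i
solution: c_0 = -3/2, c_1 = 4


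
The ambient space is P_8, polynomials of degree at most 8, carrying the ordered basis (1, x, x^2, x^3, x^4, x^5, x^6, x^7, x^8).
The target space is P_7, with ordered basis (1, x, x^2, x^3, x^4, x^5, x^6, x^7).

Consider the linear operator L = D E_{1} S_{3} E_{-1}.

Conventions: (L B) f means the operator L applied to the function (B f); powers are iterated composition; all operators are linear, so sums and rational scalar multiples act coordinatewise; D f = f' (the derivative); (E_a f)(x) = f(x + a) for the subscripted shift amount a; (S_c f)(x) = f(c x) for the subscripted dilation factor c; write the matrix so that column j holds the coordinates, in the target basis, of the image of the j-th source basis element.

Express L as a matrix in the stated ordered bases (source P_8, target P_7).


image of 1: 0
image of x: 3
image of x^2: 18x + 12
image of x^3: 81x^2 + 108x + 36
image of x^4: 324x^3 + 648x^2 + 432x + 96
image of x^5: 1215x^4 + 3240x^3 + 3240x^2 + 1440x + 240
image of x^6: 4374x^5 + 14580x^4 + 19440x^3 + 12960x^2 + 4320x + 576
image of x^7: 15309x^6 + 61236x^5 + 102060x^4 + 90720x^3 + 45360x^2 + 12096x + 1344
image of x^8: 52488x^7 + 244944x^6 + 489888x^5 + 544320x^4 + 362880x^3 + 145152x^2 + 32256x + 3072
each image's coordinates form column j of the matrix

the matrix is [[0, 3, 12, 36, 96, 240, 576, 1344, 3072]; [0, 0, 18, 108, 432, 1440, 4320, 12096, 32256]; [0, 0, 0, 81, 648, 3240, 12960, 45360, 145152]; [0, 0, 0, 0, 324, 3240, 19440, 90720, 362880]; [0, 0, 0, 0, 0, 1215, 14580, 102060, 544320]; [0, 0, 0, 0, 0, 0, 4374, 61236, 489888]; [0, 0, 0, 0, 0, 0, 0, 15309, 244944]; [0, 0, 0, 0, 0, 0, 0, 0, 52488]] (rows listed top to bottom)


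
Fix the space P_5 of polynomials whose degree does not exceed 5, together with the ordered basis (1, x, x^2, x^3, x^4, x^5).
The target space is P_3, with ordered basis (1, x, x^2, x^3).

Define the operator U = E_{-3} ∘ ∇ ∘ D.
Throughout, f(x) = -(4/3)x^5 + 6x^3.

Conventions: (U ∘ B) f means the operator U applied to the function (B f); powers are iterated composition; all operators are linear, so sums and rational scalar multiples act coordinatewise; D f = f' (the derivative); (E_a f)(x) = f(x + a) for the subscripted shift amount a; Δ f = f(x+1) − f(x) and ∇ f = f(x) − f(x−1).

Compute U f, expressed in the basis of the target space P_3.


D f = -(20/3)x^4 + 18x^2
∇ D f = -(80/3)x^3 + 40x^2 + (28/3)x - 34/3
E_{-3} ∇ D f = -(80/3)x^3 + 280x^2 - (2852/3)x + 3122/3

g(x) = -(80/3)x^3 + 280x^2 - (2852/3)x + 3122/3


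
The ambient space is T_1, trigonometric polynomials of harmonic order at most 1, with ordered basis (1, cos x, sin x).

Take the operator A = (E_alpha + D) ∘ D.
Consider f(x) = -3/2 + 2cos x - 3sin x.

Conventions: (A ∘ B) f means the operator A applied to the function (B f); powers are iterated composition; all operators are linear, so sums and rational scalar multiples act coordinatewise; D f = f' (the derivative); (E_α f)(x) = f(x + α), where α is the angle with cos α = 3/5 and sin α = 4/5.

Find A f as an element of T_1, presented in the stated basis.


the image equals g(x) = -(27/5)cos x + (21/5)sin x

D f = -3cos x - 2sin x
E_alpha D f = -(17/5)cos x + (6/5)sin x
D D f = -2cos x + 3sin x
(E_alpha + D) D f = -(27/5)cos x + (21/5)sin x


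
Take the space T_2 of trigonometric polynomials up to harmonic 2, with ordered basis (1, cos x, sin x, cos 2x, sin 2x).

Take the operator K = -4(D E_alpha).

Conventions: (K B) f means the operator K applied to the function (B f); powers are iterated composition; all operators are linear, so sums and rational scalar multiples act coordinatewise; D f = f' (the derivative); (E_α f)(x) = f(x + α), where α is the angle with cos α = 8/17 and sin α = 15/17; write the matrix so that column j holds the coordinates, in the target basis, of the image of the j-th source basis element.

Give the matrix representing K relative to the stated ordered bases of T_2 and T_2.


the matrix is [[0, 0, 0, 0, 0]; [0, 60/17, -32/17, 0, 0]; [0, 32/17, 60/17, 0, 0]; [0, 0, 0, 1920/289, 1288/289]; [0, 0, 0, -1288/289, 1920/289]] (rows listed top to bottom)

image of 1: 0
image of cos x: (60/17)cos x + (32/17)sin x
image of sin x: -(32/17)cos x + (60/17)sin x
image of cos 2x: (1920/289)cos 2x - (1288/289)sin 2x
image of sin 2x: (1288/289)cos 2x + (1920/289)sin 2x
each image's coordinates form column j of the matrix


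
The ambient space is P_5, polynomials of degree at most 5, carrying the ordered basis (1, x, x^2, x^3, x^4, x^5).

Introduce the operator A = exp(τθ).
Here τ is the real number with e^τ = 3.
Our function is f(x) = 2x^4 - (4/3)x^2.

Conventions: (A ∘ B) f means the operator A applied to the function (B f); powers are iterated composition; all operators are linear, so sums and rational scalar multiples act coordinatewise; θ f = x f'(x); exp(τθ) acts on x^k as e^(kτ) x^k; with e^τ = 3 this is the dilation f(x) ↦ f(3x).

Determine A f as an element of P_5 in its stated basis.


exp(τθ) x^k = e^(kτ) x^k; with e^τ = 3 this sends x^k to 3^k x^k
x^2 ↦ 9 x^2
x^4 ↦ 81 x^4
applying this coordinatewise to f: exp(τθ) f = 162x^4 - 12x^2

g(x) = 162x^4 - 12x^2


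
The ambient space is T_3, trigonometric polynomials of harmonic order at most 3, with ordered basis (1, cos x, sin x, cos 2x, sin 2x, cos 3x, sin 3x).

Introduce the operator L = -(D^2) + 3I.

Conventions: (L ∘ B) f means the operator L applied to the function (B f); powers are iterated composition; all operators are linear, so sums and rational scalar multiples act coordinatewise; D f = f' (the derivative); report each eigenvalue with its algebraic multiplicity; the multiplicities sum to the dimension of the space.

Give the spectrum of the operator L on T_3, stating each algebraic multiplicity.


image of 1: 3
image of cos x: 4cos x
image of sin x: 4sin x
image of cos 2x: 7cos 2x
image of sin 2x: 7sin 2x
image of cos 3x: 12cos 3x
image of sin 3x: 12sin 3x
the matrix is diagonal; its diagonal is (3, 4, 4, 7, 7, 12, 12)
for a triangular matrix the eigenvalues are the diagonal entries, with algebraic multiplicity their repetition count

λ = 3 (multiplicity 1), λ = 4 (multiplicity 2), λ = 7 (multiplicity 2), λ = 12 (multiplicity 2)


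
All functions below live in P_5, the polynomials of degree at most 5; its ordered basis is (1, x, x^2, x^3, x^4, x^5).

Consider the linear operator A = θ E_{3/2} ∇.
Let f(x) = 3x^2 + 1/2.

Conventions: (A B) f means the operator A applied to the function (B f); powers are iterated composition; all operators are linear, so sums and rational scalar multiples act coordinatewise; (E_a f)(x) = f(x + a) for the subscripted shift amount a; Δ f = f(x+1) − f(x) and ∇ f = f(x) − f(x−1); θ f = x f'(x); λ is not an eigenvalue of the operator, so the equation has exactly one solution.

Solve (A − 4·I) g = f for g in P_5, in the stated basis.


the image equals g(x) = -(3/4)x^2 - (3/8)x - 1/8

write g with unknown coordinates in the stated basis and equate coefficients in (A − 4·I) g = f
solving from the highest basis element down gives g = -(3/4)x^2 - (3/8)x - 1/8
check: A g = -(3/2)x
so A g − 4·g = 3x^2 + 1/2 = f ✓


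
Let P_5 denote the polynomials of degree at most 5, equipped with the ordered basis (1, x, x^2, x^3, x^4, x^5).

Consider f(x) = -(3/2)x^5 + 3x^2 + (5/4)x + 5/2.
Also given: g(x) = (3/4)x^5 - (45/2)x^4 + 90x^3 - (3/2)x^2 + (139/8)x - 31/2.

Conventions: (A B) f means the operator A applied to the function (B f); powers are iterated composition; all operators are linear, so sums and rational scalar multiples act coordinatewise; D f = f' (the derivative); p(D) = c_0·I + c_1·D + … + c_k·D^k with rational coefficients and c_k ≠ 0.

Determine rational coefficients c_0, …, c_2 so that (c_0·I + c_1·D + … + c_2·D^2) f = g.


D^0 f = -(3/2)x^5 + 3x^2 + (5/4)x + 5/2
D^1 f = -(15/2)x^4 + 6x + 5/4
D^2 f = -30x^3 + 6
matching coefficients of g against c_0 f + c_1 Df + … from the top degree down determines the c_i
solution: c_0 = -1/2, c_1 = 3, c_2 = -3

c_0 = -1/2, c_1 = 3, c_2 = -3


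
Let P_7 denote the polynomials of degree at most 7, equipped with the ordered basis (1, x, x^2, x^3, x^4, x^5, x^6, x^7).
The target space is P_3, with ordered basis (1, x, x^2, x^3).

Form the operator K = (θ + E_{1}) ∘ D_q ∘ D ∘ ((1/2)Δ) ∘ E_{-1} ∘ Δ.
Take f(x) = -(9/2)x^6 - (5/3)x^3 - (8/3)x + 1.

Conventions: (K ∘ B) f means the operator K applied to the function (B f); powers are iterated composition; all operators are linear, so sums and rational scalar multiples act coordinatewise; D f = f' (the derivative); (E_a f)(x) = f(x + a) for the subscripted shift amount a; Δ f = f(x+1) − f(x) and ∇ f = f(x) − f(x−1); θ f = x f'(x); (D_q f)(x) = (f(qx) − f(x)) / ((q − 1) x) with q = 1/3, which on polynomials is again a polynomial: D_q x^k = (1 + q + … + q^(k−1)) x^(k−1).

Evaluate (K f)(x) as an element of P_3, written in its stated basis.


the image equals g(x) = -1170x^2 - 780x - 525

Δ f = -27x^5 - (135/2)x^4 - 90x^3 - (145/2)x^2 - 32x - 53/6
E_{-1} Δ f = -27x^5 + (135/2)x^4 - 90x^3 + (125/2)x^2 - 22x + 1/6
Δ (E_{-1} ∘ Δ) f = -135x^4 - 135x^2 - 10x - 9
((1/2)Δ) (E_{-1} ∘ Δ) f = -(135/2)x^4 - (135/2)x^2 - 5x - 9/2
D ((1/2)Δ) (E_{-1} ∘ Δ) f = -270x^3 - 135x - 5
D_q D ((1/2)Δ) (E_{-1} ∘ Δ) f = -390x^2 - 135
θ (D_q ∘ D ∘ ((1/2)Δ)) (E_{-1} ∘ Δ) f = -780x^2
E_{1} (D_q ∘ D ∘ ((1/2)Δ)) (E_{-1} ∘ Δ) f = -390x^2 - 780x - 525
(θ + E_{1}) (D_q ∘ D ∘ ((1/2)Δ)) (E_{-1} ∘ Δ) f = -1170x^2 - 780x - 525


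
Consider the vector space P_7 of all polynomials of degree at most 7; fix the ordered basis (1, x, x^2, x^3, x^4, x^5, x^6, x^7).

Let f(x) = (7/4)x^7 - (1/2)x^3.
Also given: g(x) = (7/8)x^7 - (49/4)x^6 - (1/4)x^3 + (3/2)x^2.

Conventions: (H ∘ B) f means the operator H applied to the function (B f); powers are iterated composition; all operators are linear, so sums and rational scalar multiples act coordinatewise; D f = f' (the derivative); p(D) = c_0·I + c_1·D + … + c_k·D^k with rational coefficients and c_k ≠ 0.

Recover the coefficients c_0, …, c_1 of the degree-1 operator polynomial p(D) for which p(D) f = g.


D^0 f = (7/4)x^7 - (1/2)x^3
D^1 f = (49/4)x^6 - (3/2)x^2
matching coefficients of g against c_0 f + c_1 Df + … from the top degree down determines the c_i
solution: c_0 = 1/2, c_1 = -1

p(D) = (1/2)·I − D, i.e. c_0 = 1/2, c_1 = -1


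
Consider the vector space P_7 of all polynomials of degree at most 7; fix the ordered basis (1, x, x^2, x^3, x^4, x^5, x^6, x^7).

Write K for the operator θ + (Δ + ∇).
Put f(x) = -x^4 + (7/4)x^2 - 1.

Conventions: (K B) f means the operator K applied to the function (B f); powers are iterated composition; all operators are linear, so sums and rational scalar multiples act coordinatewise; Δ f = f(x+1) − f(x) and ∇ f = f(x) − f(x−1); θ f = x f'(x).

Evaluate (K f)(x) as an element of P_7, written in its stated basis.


θ f = -4x^4 + (7/2)x^2
Δ f = -4x^3 - 6x^2 - (1/2)x + 3/4
∇ f = -4x^3 + 6x^2 - (1/2)x - 3/4
(Δ + ∇) f = -8x^3 - x
(θ + (Δ + ∇)) f = -4x^4 - 8x^3 + (7/2)x^2 - x

the image equals g(x) = -4x^4 - 8x^3 + (7/2)x^2 - x


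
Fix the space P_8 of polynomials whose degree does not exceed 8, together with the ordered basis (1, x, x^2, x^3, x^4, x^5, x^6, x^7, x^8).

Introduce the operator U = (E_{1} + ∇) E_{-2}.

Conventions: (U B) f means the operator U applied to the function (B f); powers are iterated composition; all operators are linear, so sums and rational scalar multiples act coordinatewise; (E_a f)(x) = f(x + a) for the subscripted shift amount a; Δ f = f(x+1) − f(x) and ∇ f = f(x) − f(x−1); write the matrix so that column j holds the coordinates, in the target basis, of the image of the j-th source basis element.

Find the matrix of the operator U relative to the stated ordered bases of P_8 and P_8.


the matrix is [[1, 0, -4, 18, -64, 210, -664, 2058, -6304]; [0, 1, 0, -12, 72, -320, 1260, -4648, 16464]; [0, 0, 1, 0, -24, 180, -960, 4410, -18592]; [0, 0, 0, 1, 0, -40, 360, -2240, 11760]; [0, 0, 0, 0, 1, 0, -60, 630, -4480]; [0, 0, 0, 0, 0, 1, 0, -84, 1008]; [0, 0, 0, 0, 0, 0, 1, 0, -112]; [0, 0, 0, 0, 0, 0, 0, 1, 0]; [0, 0, 0, 0, 0, 0, 0, 0, 1]] (rows listed top to bottom)

image of 1: 1
image of x: x
image of x^2: x^2 - 4
image of x^3: x^3 - 12x + 18
image of x^4: x^4 - 24x^2 + 72x - 64
image of x^5: x^5 - 40x^3 + 180x^2 - 320x + 210
image of x^6: x^6 - 60x^4 + 360x^3 - 960x^2 + 1260x - 664
image of x^7: x^7 - 84x^5 + 630x^4 - 2240x^3 + 4410x^2 - 4648x + 2058
image of x^8: x^8 - 112x^6 + 1008x^5 - 4480x^4 + 11760x^3 - 18592x^2 + 16464x - 6304
each image's coordinates form column j of the matrix


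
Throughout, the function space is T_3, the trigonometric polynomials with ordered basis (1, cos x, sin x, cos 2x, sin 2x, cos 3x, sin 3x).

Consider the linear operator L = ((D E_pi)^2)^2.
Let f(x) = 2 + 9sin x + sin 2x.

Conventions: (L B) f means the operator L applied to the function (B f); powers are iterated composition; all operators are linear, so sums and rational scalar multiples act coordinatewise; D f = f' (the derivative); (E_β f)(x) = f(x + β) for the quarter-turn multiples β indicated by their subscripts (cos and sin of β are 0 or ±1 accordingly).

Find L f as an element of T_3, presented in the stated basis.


E_pi f = 2 - 9sin x + sin 2x
D E_pi f = -9cos x + 2cos 2x
E_pi (D E_pi) f = 9cos x + 2cos 2x
D E_pi (D E_pi) f = -9sin x - 4sin 2x
E_pi (D E_pi)^2 f = 9sin x - 4sin 2x
D E_pi (D E_pi)^2 f = 9cos x - 8cos 2x
E_pi (D E_pi) (D E_pi)^2 f = -9cos x - 8cos 2x
D E_pi (D E_pi) (D E_pi)^2 f = 9sin x + 16sin 2x

the result is g(x) = 9sin x + 16sin 2x


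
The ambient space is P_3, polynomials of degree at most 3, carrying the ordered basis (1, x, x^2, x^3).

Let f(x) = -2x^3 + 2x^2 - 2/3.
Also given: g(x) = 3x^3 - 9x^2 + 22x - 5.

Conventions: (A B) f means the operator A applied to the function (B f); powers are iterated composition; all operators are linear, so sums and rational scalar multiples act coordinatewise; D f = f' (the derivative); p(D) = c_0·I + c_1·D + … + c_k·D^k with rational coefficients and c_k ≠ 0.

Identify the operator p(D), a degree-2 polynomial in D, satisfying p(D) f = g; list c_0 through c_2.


c_0 = -3/2, c_1 = 1, c_2 = -3/2

D^0 f = -2x^3 + 2x^2 - 2/3
D^1 f = -6x^2 + 4x
D^2 f = -12x + 4
matching coefficients of g against c_0 f + c_1 Df + … from the top degree down determines the c_i
solution: c_0 = -3/2, c_1 = 1, c_2 = -3/2


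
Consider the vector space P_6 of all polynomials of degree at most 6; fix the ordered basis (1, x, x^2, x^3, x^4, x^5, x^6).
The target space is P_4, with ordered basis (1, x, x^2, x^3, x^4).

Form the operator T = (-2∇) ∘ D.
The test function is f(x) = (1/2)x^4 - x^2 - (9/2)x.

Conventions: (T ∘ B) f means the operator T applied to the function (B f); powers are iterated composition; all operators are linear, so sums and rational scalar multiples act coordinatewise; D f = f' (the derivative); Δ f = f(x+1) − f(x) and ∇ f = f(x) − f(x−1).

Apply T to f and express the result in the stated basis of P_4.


the result is g(x) = -12x^2 + 12x

D f = 2x^3 - 2x - 9/2
∇ D f = 6x^2 - 6x
(-2∇) D f = -12x^2 + 12x


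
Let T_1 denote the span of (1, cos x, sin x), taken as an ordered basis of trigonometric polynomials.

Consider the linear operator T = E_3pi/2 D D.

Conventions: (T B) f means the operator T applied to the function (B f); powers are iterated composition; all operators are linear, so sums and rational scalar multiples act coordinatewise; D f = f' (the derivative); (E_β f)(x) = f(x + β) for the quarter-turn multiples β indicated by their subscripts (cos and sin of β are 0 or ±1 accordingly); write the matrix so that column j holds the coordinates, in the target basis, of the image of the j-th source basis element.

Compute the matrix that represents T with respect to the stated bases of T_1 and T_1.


the matrix is [[0, 0, 0]; [0, 0, 1]; [0, -1, 0]] (rows listed top to bottom)

image of 1: 0
image of cos x: -sin x
image of sin x: cos x
each image's coordinates form column j of the matrix


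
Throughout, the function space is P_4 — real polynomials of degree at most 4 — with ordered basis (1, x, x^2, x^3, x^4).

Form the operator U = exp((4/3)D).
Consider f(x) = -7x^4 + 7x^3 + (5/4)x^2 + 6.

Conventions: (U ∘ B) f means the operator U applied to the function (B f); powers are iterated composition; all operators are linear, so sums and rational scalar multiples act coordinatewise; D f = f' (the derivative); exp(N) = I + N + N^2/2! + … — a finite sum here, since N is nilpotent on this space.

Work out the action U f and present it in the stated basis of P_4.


order-1 term: -(112/3)x^3 + 28x^2 + (10/3)x
order-2 term: -(224/3)x^2 + (112/3)x + 20/9
order-3 term: -(1792/27)x + 448/27
order-4 term: -1792/81
the series for exp((4/3)D) f terminates at order 4
exp((4/3)D) f = -7x^4 - (91/3)x^3 - (545/12)x^2 - (694/27)x + 218/81

g(x) = -7x^4 - (91/3)x^3 - (545/12)x^2 - (694/27)x + 218/81


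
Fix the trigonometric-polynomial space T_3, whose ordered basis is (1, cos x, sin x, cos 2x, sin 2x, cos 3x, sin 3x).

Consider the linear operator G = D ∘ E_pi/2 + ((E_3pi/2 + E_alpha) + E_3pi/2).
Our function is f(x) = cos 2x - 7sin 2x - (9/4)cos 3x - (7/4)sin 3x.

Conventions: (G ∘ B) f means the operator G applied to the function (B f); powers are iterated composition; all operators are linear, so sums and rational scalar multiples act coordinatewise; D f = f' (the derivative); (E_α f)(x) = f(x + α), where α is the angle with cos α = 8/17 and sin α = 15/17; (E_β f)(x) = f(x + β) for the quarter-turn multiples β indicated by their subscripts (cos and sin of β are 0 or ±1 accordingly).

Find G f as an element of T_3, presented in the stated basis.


E_pi/2 f = -cos 2x + 7sin 2x + (7/4)cos 3x - (9/4)sin 3x
D E_pi/2 f = 14cos 2x + 2sin 2x - (27/4)cos 3x - (21/4)sin 3x
E_3pi/2 f = -cos 2x + 7sin 2x - (7/4)cos 3x + (9/4)sin 3x
E_alpha f = -(1841/289)cos 2x + (887/289)sin 2x + (47457/19652)cos 3x + (29761/19652)sin 3x
(E_3pi/2 + E_alpha) f = -(2130/289)cos 2x + (2910/289)sin 2x + (6533/9826)cos 3x + (36989/9826)sin 3x
E_3pi/2 f = -cos 2x + 7sin 2x - (7/4)cos 3x + (9/4)sin 3x
((E_3pi/2 + E_alpha) + E_3pi/2) f = -(2419/289)cos 2x + (4933/289)sin 2x - (21325/19652)cos 3x + (118195/19652)sin 3x
(D ∘ E_pi/2 + ((E_3pi/2 + E_alpha) + E_3pi/2)) f = (1627/289)cos 2x + (5511/289)sin 2x - (38494/4913)cos 3x + (7511/9826)sin 3x

the result is g(x) = (1627/289)cos 2x + (5511/289)sin 2x - (38494/4913)cos 3x + (7511/9826)sin 3x


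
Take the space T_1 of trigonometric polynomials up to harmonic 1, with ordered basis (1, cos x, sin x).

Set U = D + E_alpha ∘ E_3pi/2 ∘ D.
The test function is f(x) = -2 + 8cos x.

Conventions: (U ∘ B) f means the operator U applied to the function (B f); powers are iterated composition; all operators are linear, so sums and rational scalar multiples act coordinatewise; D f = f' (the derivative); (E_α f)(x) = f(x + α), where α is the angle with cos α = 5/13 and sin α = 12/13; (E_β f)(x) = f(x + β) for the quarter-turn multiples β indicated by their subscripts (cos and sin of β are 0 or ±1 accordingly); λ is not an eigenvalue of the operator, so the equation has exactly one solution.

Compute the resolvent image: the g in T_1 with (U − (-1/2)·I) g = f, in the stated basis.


the image equals g(x) = -4 + (368/233)cos x + (800/233)sin x

write g with unknown coordinates in the stated basis and equate coefficients in (U − (-1/2)·I) g = f
solving from the highest basis element down gives g = -4 + (368/233)cos x + (800/233)sin x
check: U g = (1680/233)cos x - (400/233)sin x
so U g − (-1/2)·g = -2 + 8cos x = f ✓


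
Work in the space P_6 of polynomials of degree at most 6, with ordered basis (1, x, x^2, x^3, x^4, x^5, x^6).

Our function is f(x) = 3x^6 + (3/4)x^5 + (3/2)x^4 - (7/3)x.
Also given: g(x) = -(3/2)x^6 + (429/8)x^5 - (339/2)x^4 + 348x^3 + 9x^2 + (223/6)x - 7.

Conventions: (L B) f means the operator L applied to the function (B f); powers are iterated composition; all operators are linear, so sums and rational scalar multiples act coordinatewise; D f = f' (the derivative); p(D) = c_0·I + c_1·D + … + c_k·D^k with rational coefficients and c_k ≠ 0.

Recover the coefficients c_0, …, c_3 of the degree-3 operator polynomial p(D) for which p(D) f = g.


p(D) = -(1/2)·I + 3·D − 2·D^2 + D^3, i.e. c_0 = -1/2, c_1 = 3, c_2 = -2, c_3 = 1

D^0 f = 3x^6 + (3/4)x^5 + (3/2)x^4 - (7/3)x
D^1 f = 18x^5 + (15/4)x^4 + 6x^3 - 7/3
D^2 f = 90x^4 + 15x^3 + 18x^2
D^3 f = 360x^3 + 45x^2 + 36x
matching coefficients of g against c_0 f + c_1 Df + … from the top degree down determines the c_i
solution: c_0 = -1/2, c_1 = 3, c_2 = -2, c_3 = 1


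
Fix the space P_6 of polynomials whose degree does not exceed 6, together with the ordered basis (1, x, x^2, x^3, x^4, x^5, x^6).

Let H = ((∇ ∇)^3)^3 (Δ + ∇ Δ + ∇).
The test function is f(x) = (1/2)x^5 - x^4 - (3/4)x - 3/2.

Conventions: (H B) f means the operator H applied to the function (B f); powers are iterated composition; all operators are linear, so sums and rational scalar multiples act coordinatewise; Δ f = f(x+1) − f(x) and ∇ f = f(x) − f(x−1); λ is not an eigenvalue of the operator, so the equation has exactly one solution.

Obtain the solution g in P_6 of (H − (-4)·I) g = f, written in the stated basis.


the result is g(x) = (1/8)x^5 - (1/4)x^4 - (3/16)x - 3/8

write g with unknown coordinates in the stated basis and equate coefficients in (H − (-4)·I) g = f
solving from the highest basis element down gives g = (1/8)x^5 - (1/4)x^4 - (3/16)x - 3/8
check: H g = 0
so H g − (-4)·g = (1/2)x^5 - x^4 - (3/4)x - 3/2 = f ✓


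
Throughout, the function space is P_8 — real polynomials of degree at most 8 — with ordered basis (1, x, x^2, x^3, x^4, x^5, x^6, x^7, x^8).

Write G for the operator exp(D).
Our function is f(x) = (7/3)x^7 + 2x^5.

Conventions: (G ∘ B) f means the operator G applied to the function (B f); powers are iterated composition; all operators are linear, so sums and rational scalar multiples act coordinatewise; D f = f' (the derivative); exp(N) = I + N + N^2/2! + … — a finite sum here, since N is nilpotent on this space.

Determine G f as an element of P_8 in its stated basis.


the image equals g(x) = (7/3)x^7 + (49/3)x^6 + 51x^5 + (275/3)x^4 + (305/3)x^3 + 69x^2 + (79/3)x + 13/3

order-1 term: (49/3)x^6 + 10x^4
order-2 term: 49x^5 + 20x^3
order-3 term: (245/3)x^4 + 20x^2
order-4 term: (245/3)x^3 + 10x
order-5 term: 49x^2 + 2
order-6 term: (49/3)x
order-7 term: 7/3
the series for exp(D) f terminates at order 7
exp(D) f = (7/3)x^7 + (49/3)x^6 + 51x^5 + (275/3)x^4 + (305/3)x^3 + 69x^2 + (79/3)x + 13/3


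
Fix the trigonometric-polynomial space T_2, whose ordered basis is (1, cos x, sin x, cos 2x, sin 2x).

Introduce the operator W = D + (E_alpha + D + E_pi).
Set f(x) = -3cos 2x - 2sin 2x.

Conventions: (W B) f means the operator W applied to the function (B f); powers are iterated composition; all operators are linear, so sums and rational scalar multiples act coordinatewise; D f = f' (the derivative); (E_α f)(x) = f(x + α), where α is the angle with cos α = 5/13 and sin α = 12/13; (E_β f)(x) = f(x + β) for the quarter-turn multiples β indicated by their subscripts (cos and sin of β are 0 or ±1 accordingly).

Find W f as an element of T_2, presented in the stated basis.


D f = -4cos 2x + 6sin 2x
E_alpha f = (9/13)cos 2x + (46/13)sin 2x
D f = -4cos 2x + 6sin 2x
E_pi f = -3cos 2x - 2sin 2x
(E_alpha + D + E_pi) f = -(82/13)cos 2x + (98/13)sin 2x
(D + (E_alpha + D + E_pi)) f = -(134/13)cos 2x + (176/13)sin 2x

g(x) = -(134/13)cos 2x + (176/13)sin 2x


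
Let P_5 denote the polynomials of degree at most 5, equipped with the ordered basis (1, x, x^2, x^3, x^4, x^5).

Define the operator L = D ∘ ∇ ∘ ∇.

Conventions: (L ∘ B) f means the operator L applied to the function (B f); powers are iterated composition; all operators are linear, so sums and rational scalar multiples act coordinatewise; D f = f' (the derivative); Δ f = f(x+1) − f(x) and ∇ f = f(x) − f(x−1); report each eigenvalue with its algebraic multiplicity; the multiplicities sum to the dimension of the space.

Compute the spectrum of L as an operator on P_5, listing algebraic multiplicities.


image of 1: 0
image of x: 0
image of x^2: 0
image of x^3: 6
image of x^4: 24x - 24
image of x^5: 60x^2 - 120x + 70
the matrix is upper triangular; its diagonal is (0, 0, 0, 0, 0, 0)
for a triangular matrix the eigenvalues are the diagonal entries, with algebraic multiplicity their repetition count

λ = 0 (multiplicity 6)


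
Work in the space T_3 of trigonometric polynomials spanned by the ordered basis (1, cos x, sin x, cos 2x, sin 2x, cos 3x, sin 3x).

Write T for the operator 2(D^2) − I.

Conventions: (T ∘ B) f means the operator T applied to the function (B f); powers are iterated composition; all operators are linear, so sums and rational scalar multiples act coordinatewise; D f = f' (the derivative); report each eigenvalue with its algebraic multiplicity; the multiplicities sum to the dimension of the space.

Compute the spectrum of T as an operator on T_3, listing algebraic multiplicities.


λ = -19 (multiplicity 2), λ = -9 (multiplicity 2), λ = -3 (multiplicity 2), λ = -1 (multiplicity 1)

image of 1: -1
image of cos x: -3cos x
image of sin x: -3sin x
image of cos 2x: -9cos 2x
image of sin 2x: -9sin 2x
image of cos 3x: -19cos 3x
image of sin 3x: -19sin 3x
the matrix is diagonal; its diagonal is (-1, -3, -3, -9, -9, -19, -19)
for a triangular matrix the eigenvalues are the diagonal entries, with algebraic multiplicity their repetition count


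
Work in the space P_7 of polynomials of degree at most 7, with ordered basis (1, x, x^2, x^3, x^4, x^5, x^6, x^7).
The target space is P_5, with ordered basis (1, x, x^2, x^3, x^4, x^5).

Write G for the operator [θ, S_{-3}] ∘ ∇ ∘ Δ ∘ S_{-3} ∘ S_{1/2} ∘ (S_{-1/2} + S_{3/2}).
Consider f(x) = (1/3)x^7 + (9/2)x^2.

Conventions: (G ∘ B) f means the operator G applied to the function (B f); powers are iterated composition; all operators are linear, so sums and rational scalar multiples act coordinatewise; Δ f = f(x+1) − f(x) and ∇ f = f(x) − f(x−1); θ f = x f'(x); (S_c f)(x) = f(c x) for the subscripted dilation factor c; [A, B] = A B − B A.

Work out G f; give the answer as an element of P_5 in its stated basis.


S_{-1/2} f = -(1/384)x^7 + (9/8)x^2
S_{3/2} f = (729/128)x^7 + (81/8)x^2
(S_{-1/2} + S_{3/2}) f = (1093/192)x^7 + (45/4)x^2
S_{1/2} (S_{-1/2} + S_{3/2}) f = (1093/24576)x^7 + (45/16)x^2
S_{-3} S_{1/2} (S_{-1/2} + S_{3/2}) f = -(796797/8192)x^7 + (405/16)x^2
Δ S_{-3} S_{1/2} (S_{-1/2} + S_{3/2}) f = -(5577579/8192)x^6 - (16732737/8192)x^5 - (27887895/8192)x^4 - (27887895/8192)x^3 - (16732737/8192)x^2 - (5162859/8192)x - 589437/8192
∇ Δ S_{-3} S_{1/2} (S_{-1/2} + S_{3/2}) f = -(16732737/4096)x^5 - (27887895/4096)x^3 - (5577579/4096)x + 405/8
S_{-3} (∇ ∘ Δ ∘ S_{-3}) S_{1/2} (S_{-1/2} + S_{3/2}) f = (4066055091/4096)x^5 + (752973165/4096)x^3 + (16732737/4096)x + 405/8
θ S_{-3} (∇ ∘ Δ ∘ S_{-3}) S_{1/2} (S_{-1/2} + S_{3/2}) f = (20330275455/4096)x^5 + (2258919495/4096)x^3 + (16732737/4096)x
θ (∇ ∘ Δ ∘ S_{-3}) S_{1/2} (S_{-1/2} + S_{3/2}) f = -(83663685/4096)x^5 - (83663685/4096)x^3 - (5577579/4096)x
S_{-3} θ (∇ ∘ Δ ∘ S_{-3}) S_{1/2} (S_{-1/2} + S_{3/2}) f = (20330275455/4096)x^5 + (2258919495/4096)x^3 + (16732737/4096)x
[θ, S_{-3}] (∇ ∘ Δ ∘ S_{-3}) S_{1/2} (S_{-1/2} + S_{3/2}) f = 0

g(x) = 0


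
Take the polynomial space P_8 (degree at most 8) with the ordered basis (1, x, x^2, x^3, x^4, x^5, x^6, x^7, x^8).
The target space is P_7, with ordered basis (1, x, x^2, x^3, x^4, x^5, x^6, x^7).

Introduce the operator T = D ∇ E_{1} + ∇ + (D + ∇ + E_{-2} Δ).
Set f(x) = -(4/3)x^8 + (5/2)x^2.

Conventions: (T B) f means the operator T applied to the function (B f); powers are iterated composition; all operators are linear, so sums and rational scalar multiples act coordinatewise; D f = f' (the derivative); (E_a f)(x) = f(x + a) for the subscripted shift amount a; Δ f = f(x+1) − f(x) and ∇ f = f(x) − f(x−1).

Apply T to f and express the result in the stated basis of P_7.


E_{1} f = -(4/3)x^8 - (32/3)x^7 - (112/3)x^6 - (224/3)x^5 - (280/3)x^4 - (224/3)x^3 - (209/6)x^2 - (17/3)x + 7/6
∇ E_{1} f = -(32/3)x^7 - (112/3)x^6 - (224/3)x^5 - (280/3)x^4 - (224/3)x^3 - (112/3)x^2 - (17/3)x + 7/6
D ∇ E_{1} f = -(224/3)x^6 - 224x^5 - (1120/3)x^4 - (1120/3)x^3 - 224x^2 - (224/3)x - 17/3
∇ f = -(32/3)x^7 + (112/3)x^6 - (224/3)x^5 + (280/3)x^4 - (224/3)x^3 + (112/3)x^2 - (17/3)x - 7/6
D f = -(32/3)x^7 + 5x
∇ f = -(32/3)x^7 + (112/3)x^6 - (224/3)x^5 + (280/3)x^4 - (224/3)x^3 + (112/3)x^2 - (17/3)x - 7/6
Δ f = -(32/3)x^7 - (112/3)x^6 - (224/3)x^5 - (280/3)x^4 - (224/3)x^3 - (112/3)x^2 - (17/3)x + 7/6
E_{-2} Δ f = -(32/3)x^7 + 112x^6 - (1568/3)x^5 + 1400x^4 - (6944/3)x^3 + 2352x^2 - (4049/3)x + 665/2
(D + ∇ + E_{-2} Δ) f = -32x^7 + (448/3)x^6 - (1792/3)x^5 + (4480/3)x^4 - (7168/3)x^3 + (7168/3)x^2 - (4051/3)x + 994/3
(D ∇ E_{1} + ∇ + (D + ∇ + E_{-2} Δ)) f = -(128/3)x^7 + 112x^6 - 896x^5 + (3640/3)x^4 - (8512/3)x^3 + (6608/3)x^2 - (4292/3)x + 649/2

the image equals g(x) = -(128/3)x^7 + 112x^6 - 896x^5 + (3640/3)x^4 - (8512/3)x^3 + (6608/3)x^2 - (4292/3)x + 649/2
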